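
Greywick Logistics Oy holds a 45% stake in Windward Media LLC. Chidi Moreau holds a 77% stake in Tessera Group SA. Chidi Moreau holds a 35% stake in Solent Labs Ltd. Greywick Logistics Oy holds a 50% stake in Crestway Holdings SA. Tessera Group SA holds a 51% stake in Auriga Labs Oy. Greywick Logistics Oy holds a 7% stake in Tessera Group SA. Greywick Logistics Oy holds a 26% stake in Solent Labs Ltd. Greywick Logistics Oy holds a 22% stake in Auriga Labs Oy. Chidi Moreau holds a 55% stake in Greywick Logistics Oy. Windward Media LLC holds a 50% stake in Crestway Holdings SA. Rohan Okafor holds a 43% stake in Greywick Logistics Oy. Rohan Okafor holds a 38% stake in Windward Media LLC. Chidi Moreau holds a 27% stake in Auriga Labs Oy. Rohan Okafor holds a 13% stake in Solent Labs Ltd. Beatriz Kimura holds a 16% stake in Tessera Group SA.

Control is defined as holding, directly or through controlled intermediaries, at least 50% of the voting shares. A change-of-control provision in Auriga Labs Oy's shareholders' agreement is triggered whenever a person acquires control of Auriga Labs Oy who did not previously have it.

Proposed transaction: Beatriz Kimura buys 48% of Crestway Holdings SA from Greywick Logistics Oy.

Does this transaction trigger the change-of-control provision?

The purchase adds only to Beatriz's holdings (Greywick's stake shrinks), so Beatriz is the only person who could newly come to control Auriga.
Beatriz's largest direct stake is 16% in Tessera, which does not meet the threshold, so Beatriz controls no company.
Neither Beatriz nor any entity Beatriz controls holds any voting interest in Auriga.
So before the transaction, Beatriz does not control Auriga.
After the purchase, Beatriz holds 48% of Crestway directly, and Greywick's stake falls to 2%.
Beatriz's side now holds 48% of Crestway, not ≥ 50%, so Beatriz still does not control Crestway.
After the transaction, neither Beatriz nor any entity Beatriz controls holds a voting interest in Auriga, so Beatriz still does not control it.
No new person acquires control, so the clause is not triggered.

No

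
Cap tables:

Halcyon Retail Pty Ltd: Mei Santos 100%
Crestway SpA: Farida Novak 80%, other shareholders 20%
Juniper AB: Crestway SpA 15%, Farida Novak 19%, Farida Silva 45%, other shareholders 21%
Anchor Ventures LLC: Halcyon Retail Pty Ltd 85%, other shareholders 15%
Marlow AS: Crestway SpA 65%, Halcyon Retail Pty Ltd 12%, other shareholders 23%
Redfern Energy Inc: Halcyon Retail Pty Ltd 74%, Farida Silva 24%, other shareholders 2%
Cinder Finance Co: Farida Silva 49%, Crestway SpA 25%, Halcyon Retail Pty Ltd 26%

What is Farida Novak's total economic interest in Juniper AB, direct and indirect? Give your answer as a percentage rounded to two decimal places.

31.00%

Farida Novak reaches Juniper along 2 paths.
Via Crestway: 80% × 15% = 12%.
Direct stake: 19% = 19%.
Total: 12% + 19% = 31%.
Rounded: 31.00%.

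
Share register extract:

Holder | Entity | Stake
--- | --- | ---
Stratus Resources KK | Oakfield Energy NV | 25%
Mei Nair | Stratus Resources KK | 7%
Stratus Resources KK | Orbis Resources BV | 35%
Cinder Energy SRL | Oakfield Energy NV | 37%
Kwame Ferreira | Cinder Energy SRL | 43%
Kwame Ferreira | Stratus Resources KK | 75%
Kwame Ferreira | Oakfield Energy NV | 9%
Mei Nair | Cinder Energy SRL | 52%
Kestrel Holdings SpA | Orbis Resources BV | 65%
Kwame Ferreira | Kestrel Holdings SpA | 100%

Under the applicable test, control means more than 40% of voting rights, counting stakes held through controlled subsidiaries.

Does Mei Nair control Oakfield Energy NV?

No

Mei holds 52% of Cinder, so Mei controls Cinder.
In Oakfield, Mei's side holds only 37%, not > 40%.
So Mei does not control Oakfield.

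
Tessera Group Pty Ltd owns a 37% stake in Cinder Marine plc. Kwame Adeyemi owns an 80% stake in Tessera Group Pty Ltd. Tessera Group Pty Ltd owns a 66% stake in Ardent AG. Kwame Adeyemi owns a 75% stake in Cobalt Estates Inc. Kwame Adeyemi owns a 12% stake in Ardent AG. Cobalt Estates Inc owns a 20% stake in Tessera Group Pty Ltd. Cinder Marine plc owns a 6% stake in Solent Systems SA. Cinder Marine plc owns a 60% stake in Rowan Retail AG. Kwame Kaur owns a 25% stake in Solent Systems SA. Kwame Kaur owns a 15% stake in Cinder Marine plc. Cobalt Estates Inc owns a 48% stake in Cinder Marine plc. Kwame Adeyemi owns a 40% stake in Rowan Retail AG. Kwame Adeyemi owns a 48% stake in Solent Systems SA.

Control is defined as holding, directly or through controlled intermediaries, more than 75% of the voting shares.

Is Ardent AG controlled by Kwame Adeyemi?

Kwame Adeyemi holds 80% of Tessera, so Kwame Adeyemi controls Tessera.
Tessera and Kwame Adeyemi together hold 66% + 12% = 78% of Ardent, so Kwame Adeyemi controls Ardent.

Yes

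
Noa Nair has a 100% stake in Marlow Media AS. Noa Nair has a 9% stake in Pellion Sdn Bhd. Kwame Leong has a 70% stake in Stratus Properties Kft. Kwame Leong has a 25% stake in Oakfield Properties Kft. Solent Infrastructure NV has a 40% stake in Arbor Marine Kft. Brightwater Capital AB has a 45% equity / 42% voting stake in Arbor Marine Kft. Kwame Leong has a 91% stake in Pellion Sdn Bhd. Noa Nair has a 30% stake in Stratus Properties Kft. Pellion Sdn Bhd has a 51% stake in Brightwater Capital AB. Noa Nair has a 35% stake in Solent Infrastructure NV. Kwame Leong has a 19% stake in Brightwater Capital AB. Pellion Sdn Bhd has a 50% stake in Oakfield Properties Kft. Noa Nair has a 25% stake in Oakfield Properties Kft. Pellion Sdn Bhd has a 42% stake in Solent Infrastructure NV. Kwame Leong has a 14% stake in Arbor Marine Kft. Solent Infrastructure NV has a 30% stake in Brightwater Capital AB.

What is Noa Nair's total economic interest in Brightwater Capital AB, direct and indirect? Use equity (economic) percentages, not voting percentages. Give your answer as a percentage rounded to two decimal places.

Noa reaches Brightwater along 3 paths.
Via Pellion → Solent: 9% × 42% × 30% = 1.134%.
Via Solent: 35% × 30% = 10.5%.
Via Pellion: 9% × 51% = 4.59%.
Total: 1.134% + 10.5% + 4.59% = 16.224%.
Rounded: 16.22%.

16.22%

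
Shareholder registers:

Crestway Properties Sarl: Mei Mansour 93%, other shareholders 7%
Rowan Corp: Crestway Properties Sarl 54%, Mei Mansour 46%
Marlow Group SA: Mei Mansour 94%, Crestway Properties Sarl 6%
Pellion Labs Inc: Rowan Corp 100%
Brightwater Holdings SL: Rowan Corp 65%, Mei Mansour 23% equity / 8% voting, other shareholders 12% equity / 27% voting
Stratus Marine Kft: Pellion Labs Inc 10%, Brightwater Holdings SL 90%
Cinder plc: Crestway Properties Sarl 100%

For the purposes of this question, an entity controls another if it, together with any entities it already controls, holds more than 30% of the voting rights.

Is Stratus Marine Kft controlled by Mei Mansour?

Yes

Mei holds 93% of Crestway, so Mei controls Crestway.
Crestway and Mei together hold 54% + 46% = 100% of Rowan, so Mei controls Rowan.
Rowan holds 100% of Pellion, so Mei controls Pellion.
Rowan and Mei together hold 65% + 8% = 73% of Brightwater, so Mei controls Brightwater.
Pellion and Brightwater together hold 10% + 90% = 100% of Stratus, so Mei controls Stratus.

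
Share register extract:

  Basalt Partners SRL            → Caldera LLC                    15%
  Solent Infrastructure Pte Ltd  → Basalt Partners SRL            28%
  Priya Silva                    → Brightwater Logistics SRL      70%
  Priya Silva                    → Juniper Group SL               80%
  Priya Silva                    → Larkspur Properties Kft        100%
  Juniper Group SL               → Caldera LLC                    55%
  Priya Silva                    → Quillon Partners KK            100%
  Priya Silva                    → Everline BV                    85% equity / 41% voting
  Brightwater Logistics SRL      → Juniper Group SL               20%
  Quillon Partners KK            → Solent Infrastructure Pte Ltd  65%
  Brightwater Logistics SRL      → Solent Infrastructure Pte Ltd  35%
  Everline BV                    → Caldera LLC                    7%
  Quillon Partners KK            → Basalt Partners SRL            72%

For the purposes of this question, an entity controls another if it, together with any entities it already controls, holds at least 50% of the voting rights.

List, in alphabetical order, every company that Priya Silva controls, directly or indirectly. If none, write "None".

Priya holds 100% of Quillon, so Priya controls Quillon.
Priya holds 70% of Brightwater, so Priya controls Brightwater.
Brightwater and Quillon together hold 35% + 65% = 100% of Solent, so Priya controls Solent.
Brightwater and Priya together hold 20% + 80% = 100% of Juniper, so Priya controls Juniper.
Quillon and Solent together hold 72% + 28% = 100% of Basalt, so Priya controls Basalt.
Priya holds 100% of Larkspur, so Priya controls Larkspur.
Basalt and Juniper together hold 15% + 55% = 70% of Caldera, so Priya controls Caldera.
No other company's threshold is met.

Basalt Partners SRL, Brightwater Logistics SRL, Caldera LLC, Juniper Group SL, Larkspur Properties Kft, Quillon Partners KK, Solent Infrastructure Pte Ltd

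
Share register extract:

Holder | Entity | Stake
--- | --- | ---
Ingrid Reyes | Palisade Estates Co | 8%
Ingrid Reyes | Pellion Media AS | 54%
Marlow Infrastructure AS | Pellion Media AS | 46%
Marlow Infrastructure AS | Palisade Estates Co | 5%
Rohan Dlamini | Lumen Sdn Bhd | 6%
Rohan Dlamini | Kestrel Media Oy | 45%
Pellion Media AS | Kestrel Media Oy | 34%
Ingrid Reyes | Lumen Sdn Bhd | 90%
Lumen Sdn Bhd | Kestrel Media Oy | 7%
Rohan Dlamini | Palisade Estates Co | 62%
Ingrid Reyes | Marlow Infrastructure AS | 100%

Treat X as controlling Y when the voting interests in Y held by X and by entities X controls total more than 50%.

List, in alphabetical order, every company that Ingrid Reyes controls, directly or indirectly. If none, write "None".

Ingrid holds 100% of Marlow, so Ingrid controls Marlow.
Marlow and Ingrid together hold 46% + 54% = 100% of Pellion, so Ingrid controls Pellion.
Ingrid holds 90% of Lumen, so Ingrid controls Lumen.
No other company's threshold is met.

Lumen Sdn Bhd, Marlow Infrastructure AS, Pellion Media AS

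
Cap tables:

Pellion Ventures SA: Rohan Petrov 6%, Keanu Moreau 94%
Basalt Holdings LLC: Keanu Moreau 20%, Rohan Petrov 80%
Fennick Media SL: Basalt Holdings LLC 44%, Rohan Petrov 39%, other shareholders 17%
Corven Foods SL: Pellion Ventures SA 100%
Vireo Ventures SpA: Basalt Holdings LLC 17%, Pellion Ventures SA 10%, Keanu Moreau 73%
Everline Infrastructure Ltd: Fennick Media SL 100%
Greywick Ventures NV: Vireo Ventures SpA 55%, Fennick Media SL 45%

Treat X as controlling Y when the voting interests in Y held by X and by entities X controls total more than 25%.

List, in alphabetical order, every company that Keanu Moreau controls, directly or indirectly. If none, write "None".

Keanu holds 94% of Pellion, so Keanu controls Pellion.
Pellion holds 100% of Corven, so Keanu controls Corven.
Pellion and Keanu together hold 10% + 73% = 83% of Vireo, so Keanu controls Vireo.
Vireo holds 55% of Greywick, so Keanu controls Greywick.
No other company's threshold is met.

Corven Foods SL, Greywick Ventures NV, Pellion Ventures SA, Vireo Ventures SpA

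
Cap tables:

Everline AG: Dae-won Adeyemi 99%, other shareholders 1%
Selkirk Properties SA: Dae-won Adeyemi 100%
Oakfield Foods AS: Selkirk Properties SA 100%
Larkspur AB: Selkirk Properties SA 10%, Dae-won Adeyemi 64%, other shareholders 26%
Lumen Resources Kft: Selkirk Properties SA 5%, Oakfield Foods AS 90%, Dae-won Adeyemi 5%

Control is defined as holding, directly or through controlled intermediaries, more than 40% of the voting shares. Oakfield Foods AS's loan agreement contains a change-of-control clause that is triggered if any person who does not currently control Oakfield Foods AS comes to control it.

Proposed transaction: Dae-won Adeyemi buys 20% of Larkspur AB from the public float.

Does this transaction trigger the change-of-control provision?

The purchase changes only Dae-won's holdings, so Dae-won is the only person who could newly come to control Oakfield.
Dae-won holds 100% of Selkirk, so Dae-won controls Selkirk.
Selkirk holds 100% of Oakfield, so Dae-won controls Oakfield.
So Dae-won already controls Oakfield before the transaction.
After the purchase, Dae-won's direct stake in Larkspur rises to 64% + 20% = 84%.
Dae-won controlled Oakfield already, so this is not a new person acquiring control; every other person's position is unchanged or reduced.
No new person acquires control, so the clause is not triggered.

No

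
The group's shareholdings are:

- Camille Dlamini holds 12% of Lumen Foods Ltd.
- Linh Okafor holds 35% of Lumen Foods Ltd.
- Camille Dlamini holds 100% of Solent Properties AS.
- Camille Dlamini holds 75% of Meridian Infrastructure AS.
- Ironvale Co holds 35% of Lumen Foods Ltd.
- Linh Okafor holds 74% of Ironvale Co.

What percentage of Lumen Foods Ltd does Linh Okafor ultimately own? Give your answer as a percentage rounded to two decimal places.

Linh reaches Lumen along 2 paths.
Direct stake: 35% = 35%.
Via Ironvale: 74% × 35% = 25.9%.
Total: 35% + 25.9% = 60.9%.
Rounded: 60.90%.

60.90%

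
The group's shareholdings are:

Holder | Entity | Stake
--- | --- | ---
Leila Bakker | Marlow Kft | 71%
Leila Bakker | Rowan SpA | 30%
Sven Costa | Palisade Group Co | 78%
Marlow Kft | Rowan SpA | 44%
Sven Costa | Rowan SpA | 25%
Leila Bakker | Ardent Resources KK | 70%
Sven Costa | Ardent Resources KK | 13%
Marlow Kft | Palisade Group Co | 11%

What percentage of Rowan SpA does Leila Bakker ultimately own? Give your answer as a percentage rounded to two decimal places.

61.24%

Leila reaches Rowan along 2 paths.
Direct stake: 30% = 30%.
Via Marlow: 71% × 44% = 31.24%.
Total: 30% + 31.24% = 61.24%.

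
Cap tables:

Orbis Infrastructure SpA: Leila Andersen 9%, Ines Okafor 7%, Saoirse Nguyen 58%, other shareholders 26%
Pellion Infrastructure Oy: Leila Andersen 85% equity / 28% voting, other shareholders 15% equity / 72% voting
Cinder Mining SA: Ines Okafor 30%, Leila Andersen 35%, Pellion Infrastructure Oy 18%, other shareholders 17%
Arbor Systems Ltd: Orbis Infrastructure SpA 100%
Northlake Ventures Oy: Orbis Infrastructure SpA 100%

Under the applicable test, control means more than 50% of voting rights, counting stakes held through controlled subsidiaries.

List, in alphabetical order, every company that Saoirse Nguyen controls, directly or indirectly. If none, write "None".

Saoirse holds 58% of Orbis, so Saoirse controls Orbis.
Orbis holds 100% of Arbor, so Saoirse controls Arbor.
Orbis holds 100% of Northlake, so Saoirse controls Northlake.
No other company's threshold is met.

Arbor Systems Ltd, Northlake Ventures Oy, Orbis Infrastructure SpA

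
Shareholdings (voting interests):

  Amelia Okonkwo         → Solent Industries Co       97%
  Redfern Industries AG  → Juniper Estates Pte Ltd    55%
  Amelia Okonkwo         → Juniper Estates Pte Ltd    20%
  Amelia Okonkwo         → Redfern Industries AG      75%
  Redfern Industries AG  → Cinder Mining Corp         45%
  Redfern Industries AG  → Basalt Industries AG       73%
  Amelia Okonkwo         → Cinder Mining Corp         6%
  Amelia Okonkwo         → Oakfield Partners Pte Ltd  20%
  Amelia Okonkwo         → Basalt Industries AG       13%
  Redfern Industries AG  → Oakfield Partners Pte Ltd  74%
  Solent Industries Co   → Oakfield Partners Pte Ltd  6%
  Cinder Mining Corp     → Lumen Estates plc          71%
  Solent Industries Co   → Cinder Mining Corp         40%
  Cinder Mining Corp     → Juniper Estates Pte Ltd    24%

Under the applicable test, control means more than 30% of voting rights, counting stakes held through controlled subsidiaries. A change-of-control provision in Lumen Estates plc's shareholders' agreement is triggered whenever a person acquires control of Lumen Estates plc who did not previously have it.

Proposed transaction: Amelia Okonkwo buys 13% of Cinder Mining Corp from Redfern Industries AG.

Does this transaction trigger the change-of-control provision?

The purchase adds only to Amelia's holdings (Redfern's stake shrinks), so Amelia is the only person who could newly come to control Lumen.
Amelia holds 97% of Solent, so Amelia controls Solent.
Amelia holds 75% of Redfern, so Amelia controls Redfern.
Solent and Redfern and Amelia together hold 40% + 45% + 6% = 91% of Cinder, so Amelia controls Cinder.
Cinder holds 71% of Lumen, so Amelia controls Lumen.
So Amelia already controls Lumen before the transaction.
After the purchase, Amelia's direct stake in Cinder rises to 6% + 13% = 19%, and Redfern's stake falls to 32%.
Amelia controlled Lumen already, so this is not a new person acquiring control; every other person's position is unchanged or reduced.
No new person acquires control, so the clause is not triggered.

No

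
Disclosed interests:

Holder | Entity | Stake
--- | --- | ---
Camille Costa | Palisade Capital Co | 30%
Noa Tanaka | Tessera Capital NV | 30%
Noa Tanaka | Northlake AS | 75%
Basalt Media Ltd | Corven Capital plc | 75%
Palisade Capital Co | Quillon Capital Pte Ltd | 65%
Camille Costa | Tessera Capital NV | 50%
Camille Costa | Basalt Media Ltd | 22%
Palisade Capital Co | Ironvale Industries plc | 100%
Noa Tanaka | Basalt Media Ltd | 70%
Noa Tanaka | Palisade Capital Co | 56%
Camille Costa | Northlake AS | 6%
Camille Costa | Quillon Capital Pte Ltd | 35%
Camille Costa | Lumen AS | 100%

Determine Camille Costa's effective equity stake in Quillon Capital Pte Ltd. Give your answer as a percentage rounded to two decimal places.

54.50%

Camille reaches Quillon along 2 paths.
Via Palisade: 30% × 65% = 19.5%.
Direct stake: 35% = 35%.
Total: 19.5% + 35% = 54.5%.
Rounded: 54.50%.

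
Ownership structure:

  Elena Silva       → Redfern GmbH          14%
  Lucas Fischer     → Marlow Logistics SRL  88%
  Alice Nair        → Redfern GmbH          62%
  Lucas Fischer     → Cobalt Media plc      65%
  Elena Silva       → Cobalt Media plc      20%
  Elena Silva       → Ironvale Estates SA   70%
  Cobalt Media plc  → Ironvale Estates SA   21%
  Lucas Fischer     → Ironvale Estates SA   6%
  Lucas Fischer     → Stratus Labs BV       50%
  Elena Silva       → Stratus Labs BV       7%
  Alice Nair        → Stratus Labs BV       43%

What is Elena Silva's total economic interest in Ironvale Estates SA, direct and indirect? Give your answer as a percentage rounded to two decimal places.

74.20%

Elena reaches Ironvale along 2 paths.
Via Cobalt: 20% × 21% = 4.2%.
Direct stake: 70% = 70%.
Total: 4.2% + 70% = 74.2%.
Rounded: 74.20%.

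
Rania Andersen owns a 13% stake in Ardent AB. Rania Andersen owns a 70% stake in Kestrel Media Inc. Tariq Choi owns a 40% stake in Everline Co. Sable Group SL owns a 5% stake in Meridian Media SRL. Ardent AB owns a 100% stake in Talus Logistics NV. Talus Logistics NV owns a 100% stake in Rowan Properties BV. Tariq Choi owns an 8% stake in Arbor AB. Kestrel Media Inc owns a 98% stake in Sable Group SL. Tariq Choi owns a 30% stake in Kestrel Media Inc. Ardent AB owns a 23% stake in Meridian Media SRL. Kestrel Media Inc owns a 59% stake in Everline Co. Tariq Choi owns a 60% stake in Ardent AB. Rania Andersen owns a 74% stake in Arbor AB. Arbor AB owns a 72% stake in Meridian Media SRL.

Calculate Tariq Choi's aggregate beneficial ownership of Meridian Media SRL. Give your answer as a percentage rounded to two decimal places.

21.03%

Tariq reaches Meridian along 3 paths.
Via Kestrel → Sable: 30% × 98% × 5% = 1.47%.
Via Arbor: 8% × 72% = 5.76%.
Via Ardent: 60% × 23% = 13.8%.
Total: 1.47% + 5.76% + 13.8% = 21.03%.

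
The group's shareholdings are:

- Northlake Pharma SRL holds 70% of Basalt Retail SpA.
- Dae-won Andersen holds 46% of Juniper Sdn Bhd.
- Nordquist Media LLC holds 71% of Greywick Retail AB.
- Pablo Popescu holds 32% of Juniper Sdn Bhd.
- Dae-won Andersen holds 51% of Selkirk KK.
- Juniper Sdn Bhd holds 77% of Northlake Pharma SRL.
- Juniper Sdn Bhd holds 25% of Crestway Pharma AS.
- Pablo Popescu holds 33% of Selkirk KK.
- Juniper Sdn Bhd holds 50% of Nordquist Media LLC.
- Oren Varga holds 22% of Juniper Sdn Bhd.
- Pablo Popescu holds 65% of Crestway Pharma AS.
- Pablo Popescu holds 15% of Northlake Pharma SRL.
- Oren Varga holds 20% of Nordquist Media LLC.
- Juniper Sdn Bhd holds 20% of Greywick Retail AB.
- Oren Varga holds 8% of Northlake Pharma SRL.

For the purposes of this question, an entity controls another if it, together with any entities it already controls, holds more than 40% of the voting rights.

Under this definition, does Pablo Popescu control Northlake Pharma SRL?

No

Pablo holds 65% of Crestway, so Pablo controls Crestway.
In Northlake, Pablo's side holds only 15%, not > 40%.
So Pablo does not control Northlake.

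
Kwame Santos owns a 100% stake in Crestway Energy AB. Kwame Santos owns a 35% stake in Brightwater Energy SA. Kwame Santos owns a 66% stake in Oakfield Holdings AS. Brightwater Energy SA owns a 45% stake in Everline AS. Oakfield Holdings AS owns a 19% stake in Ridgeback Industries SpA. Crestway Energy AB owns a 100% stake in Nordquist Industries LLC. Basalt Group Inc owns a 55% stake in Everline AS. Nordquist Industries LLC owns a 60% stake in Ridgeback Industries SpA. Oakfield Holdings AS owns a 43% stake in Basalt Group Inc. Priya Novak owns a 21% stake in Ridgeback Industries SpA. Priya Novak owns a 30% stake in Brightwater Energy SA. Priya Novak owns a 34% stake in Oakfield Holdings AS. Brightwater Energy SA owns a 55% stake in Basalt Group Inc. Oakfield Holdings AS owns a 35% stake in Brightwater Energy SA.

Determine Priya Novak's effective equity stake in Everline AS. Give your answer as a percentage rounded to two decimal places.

39.57%

Priya reaches Everline along 5 paths.
Via Oakfield → Brightwater: 34% × 35% × 45% = 5.355%.
Via Brightwater: 30% × 45% = 13.5%.
Via Oakfield → Basalt: 34% × 43% × 55% = 8.041%.
Via Oakfield → Brightwater → Basalt: 34% × 35% × 55% × 55% = 3.59975%.
Via Brightwater → Basalt: 30% × 55% × 55% = 9.075%.
Total: 5.355% + 13.5% + 8.041% + 3.59975% + 9.075% = 39.57075%.
Rounded: 39.57%.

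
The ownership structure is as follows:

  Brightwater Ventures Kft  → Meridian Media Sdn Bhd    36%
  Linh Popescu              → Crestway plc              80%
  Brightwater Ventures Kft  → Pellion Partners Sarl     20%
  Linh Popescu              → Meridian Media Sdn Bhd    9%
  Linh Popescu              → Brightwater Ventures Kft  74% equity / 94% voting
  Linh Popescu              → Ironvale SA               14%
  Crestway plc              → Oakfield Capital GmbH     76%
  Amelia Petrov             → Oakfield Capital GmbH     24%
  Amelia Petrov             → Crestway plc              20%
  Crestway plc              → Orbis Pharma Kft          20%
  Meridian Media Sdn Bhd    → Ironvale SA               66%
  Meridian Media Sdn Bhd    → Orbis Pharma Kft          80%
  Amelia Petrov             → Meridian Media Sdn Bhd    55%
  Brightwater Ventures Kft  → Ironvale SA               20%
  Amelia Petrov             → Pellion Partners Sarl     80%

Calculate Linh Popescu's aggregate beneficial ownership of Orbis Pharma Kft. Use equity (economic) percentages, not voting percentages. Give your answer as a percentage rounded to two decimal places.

44.51%

Linh reaches Orbis along 3 paths.
Via Crestway: 80% × 20% = 16%.
Via Meridian: 9% × 80% = 7.2%.
Via Brightwater → Meridian: 74% × 36% × 80% = 21.312%.
Total: 16% + 7.2% + 21.312% = 44.512%.
Rounded: 44.51%.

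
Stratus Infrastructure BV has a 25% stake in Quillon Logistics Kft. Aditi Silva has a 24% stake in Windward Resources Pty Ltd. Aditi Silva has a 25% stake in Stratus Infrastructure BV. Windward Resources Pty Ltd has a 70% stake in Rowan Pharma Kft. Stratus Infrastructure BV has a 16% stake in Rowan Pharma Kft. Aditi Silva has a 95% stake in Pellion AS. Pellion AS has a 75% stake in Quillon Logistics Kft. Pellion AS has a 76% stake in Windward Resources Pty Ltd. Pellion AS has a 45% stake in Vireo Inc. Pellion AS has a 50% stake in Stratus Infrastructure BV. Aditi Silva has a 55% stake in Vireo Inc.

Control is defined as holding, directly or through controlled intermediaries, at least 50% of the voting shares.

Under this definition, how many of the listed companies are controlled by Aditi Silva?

Aditi holds 95% of Pellion, so Aditi controls Pellion.
Aditi and Pellion together hold 24% + 76% = 100% of Windward, so Aditi controls Windward.
Aditi and Pellion together hold 25% + 50% = 75% of Stratus, so Aditi controls Stratus.
Pellion and Aditi together hold 45% + 55% = 100% of Vireo, so Aditi controls Vireo.
Windward and Stratus together hold 70% + 16% = 86% of Rowan, so Aditi controls Rowan.
Stratus and Pellion together hold 25% + 75% = 100% of Quillon, so Aditi controls Quillon.
Aditi controls 6 companies.

6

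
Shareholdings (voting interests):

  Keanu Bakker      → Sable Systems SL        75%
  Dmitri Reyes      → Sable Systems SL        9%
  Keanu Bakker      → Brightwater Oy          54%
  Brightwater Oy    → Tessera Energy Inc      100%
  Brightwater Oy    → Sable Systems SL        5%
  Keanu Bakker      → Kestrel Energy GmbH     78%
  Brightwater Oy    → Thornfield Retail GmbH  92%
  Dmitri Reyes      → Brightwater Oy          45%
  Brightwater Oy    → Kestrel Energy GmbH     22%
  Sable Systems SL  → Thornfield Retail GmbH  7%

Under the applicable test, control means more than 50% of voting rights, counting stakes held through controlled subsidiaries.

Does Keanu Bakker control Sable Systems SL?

Yes

Keanu holds 54% of Brightwater, so Keanu controls Brightwater.
Brightwater and Keanu together hold 5% + 75% = 80% of Sable, so Keanu controls Sable.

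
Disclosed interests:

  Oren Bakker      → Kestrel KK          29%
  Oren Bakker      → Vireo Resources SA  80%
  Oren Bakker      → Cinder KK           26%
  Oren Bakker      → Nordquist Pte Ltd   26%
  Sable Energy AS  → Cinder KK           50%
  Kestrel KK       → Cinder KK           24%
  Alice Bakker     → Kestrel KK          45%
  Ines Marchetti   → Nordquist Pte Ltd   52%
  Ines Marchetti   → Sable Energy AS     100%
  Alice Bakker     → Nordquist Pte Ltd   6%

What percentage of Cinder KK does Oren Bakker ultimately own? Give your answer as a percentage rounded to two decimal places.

32.96%

Oren reaches Cinder along 2 paths.
Via Kestrel: 29% × 24% = 6.96%.
Direct stake: 26% = 26%.
Total: 6.96% + 26% = 32.96%.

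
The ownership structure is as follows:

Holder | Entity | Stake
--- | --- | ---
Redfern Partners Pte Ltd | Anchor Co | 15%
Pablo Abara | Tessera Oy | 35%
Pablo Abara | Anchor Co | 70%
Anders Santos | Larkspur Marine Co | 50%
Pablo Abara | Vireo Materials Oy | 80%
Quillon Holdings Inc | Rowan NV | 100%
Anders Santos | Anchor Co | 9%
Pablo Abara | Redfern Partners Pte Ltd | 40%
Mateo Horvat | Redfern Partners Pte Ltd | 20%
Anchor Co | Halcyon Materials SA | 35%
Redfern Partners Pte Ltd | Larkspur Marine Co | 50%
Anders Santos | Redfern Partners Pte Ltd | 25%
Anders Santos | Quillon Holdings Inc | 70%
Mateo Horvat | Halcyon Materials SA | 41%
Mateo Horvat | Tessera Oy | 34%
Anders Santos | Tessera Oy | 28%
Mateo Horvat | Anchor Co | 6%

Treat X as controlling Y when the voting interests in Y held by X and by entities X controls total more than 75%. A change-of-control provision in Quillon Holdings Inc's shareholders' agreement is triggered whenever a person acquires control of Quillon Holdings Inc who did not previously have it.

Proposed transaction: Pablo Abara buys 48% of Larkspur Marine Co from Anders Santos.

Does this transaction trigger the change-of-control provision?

The purchase adds only to Pablo's holdings (Anders's stake shrinks), so Pablo is the only person who could newly come to control Quillon.
Pablo holds 80% of Vireo, so Pablo controls Vireo.
Neither Pablo nor any entity Pablo controls holds any voting interest in Quillon.
So before the transaction, Pablo does not control Quillon.
After the purchase, Pablo holds 48% of Larkspur directly, and Anders's stake falls to 2%.
Pablo's side now holds 48% of Larkspur, not > 75%, so Pablo still does not control Larkspur.
After the transaction, neither Pablo nor any entity Pablo controls holds a voting interest in Quillon, so Pablo still does not control it.
No new person acquires control, so the clause is not triggered.

No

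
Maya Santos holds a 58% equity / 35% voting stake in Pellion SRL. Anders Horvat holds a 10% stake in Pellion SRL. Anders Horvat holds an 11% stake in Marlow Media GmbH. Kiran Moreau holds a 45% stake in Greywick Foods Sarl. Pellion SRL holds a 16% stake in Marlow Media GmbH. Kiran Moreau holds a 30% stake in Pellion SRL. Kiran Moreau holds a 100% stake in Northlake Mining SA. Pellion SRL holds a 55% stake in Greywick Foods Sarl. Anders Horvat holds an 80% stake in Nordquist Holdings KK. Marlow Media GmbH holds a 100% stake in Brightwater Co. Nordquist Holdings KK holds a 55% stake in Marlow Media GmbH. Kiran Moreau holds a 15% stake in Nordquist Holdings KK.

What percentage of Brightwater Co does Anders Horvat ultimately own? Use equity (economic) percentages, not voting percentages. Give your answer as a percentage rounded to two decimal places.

Anders reaches Brightwater along 3 paths.
Via Nordquist → Marlow: 80% × 55% × 100% = 44%.
Via Pellion → Marlow: 10% × 16% × 100% = 1.6%.
Via Marlow: 11% × 100% = 11%.
Total: 44% + 1.6% + 11% = 56.6%.
Rounded: 56.60%.

56.60%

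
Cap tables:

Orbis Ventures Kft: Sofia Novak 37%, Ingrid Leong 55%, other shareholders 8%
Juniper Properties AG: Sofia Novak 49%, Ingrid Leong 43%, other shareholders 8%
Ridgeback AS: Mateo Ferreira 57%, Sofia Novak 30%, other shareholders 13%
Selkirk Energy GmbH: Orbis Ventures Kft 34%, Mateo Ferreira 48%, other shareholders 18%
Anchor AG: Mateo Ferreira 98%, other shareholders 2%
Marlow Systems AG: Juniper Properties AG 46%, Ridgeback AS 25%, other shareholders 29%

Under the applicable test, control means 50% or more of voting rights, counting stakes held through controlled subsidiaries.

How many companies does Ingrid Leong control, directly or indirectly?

Ingrid holds 55% of Orbis, so Ingrid controls Orbis.
No other company's threshold is met.
Ingrid controls 1 company.

1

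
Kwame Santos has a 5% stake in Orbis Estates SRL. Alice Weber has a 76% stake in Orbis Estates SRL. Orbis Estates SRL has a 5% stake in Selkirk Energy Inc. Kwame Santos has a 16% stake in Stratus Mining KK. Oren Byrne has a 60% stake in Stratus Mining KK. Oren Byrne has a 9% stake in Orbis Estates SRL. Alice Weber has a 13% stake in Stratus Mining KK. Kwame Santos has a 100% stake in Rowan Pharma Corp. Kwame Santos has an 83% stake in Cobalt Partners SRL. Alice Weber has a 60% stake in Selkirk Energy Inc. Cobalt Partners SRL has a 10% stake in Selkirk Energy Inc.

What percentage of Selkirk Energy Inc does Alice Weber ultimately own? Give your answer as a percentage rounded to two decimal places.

63.80%

Alice reaches Selkirk along 2 paths.
Via Orbis: 76% × 5% = 3.8%.
Direct stake: 60% = 60%.
Total: 3.8% + 60% = 63.8%.
Rounded: 63.80%.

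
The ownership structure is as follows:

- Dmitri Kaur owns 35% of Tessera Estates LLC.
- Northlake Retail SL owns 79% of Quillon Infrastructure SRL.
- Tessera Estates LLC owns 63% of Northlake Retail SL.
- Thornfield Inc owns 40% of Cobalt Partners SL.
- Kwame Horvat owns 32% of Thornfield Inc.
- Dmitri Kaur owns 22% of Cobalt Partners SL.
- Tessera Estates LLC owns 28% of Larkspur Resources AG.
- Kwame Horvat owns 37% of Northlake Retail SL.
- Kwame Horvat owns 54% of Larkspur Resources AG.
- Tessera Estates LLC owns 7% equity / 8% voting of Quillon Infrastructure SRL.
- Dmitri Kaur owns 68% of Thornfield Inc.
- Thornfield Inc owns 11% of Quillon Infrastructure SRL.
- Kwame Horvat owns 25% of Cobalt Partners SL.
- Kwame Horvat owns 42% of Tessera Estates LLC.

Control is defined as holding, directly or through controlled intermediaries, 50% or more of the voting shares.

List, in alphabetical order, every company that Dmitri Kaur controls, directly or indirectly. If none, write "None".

Cobalt Partners SL, Thornfield Inc

Dmitri holds 68% of Thornfield, so Dmitri controls Thornfield.
Dmitri and Thornfield together hold 22% + 40% = 62% of Cobalt, so Dmitri controls Cobalt.
No other company's threshold is met.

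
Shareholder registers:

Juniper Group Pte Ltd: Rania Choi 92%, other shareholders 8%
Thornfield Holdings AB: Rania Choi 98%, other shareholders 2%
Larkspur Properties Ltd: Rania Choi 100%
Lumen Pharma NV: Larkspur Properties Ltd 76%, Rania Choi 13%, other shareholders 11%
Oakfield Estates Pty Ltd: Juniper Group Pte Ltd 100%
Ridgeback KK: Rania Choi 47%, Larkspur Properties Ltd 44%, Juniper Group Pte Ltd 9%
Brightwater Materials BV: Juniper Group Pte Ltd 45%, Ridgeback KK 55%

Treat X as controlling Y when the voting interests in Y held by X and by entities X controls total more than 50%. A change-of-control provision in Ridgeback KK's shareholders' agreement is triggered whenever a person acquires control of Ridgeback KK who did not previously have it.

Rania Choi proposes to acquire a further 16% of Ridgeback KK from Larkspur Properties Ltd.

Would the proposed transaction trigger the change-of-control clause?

The purchase adds only to Rania's holdings (Larkspur's stake shrinks), so Rania is the only person who could newly come to control Ridgeback.
Rania holds 92% of Juniper, so Rania controls Juniper.
Rania holds 100% of Larkspur, so Rania controls Larkspur.
Rania and Larkspur and Juniper together hold 47% + 44% + 9% = 100% of Ridgeback, so Rania controls Ridgeback.
So Rania already controls Ridgeback before the transaction.
After the purchase, Rania's direct stake in Ridgeback rises to 47% + 16% = 63%, and Larkspur's stake falls to 28%.
Rania controlled Ridgeback already, so this is not a new person acquiring control; every other person's position is unchanged or reduced.
No new person acquires control, so the clause is not triggered.

No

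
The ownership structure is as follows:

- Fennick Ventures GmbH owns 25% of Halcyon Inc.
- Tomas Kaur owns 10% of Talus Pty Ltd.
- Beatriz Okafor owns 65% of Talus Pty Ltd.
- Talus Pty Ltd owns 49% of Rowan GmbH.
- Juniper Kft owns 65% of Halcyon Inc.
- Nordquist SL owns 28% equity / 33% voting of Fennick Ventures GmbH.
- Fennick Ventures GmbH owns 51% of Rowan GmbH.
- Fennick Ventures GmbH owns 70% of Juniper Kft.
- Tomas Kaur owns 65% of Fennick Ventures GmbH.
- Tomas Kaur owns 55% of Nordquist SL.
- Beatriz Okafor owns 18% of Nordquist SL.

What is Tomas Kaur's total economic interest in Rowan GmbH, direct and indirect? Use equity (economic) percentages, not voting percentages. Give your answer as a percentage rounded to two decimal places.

45.90%

Tomas reaches Rowan along 3 paths.
Via Talus: 10% × 49% = 4.9%.
Via Fennick: 65% × 51% = 33.15%.
Via Nordquist → Fennick: 55% × 28% × 51% = 7.854%.
Total: 4.9% + 33.15% + 7.854% = 45.904%.
Rounded: 45.90%.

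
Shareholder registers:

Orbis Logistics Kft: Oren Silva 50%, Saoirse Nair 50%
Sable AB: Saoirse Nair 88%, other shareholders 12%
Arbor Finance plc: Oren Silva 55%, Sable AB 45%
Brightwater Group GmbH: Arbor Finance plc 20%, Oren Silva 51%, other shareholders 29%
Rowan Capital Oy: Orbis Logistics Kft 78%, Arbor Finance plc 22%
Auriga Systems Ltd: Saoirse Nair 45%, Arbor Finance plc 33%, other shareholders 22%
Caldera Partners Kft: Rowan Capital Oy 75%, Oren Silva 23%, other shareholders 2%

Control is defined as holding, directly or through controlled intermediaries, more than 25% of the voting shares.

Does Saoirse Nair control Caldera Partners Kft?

Yes

Saoirse holds 50% of Orbis, so Saoirse controls Orbis.
Saoirse holds 88% of Sable, so Saoirse controls Sable.
Sable holds 45% of Arbor, so Saoirse controls Arbor.
Orbis and Arbor together hold 78% + 22% = 100% of Rowan, so Saoirse controls Rowan.
Rowan holds 75% of Caldera, so Saoirse controls Caldera.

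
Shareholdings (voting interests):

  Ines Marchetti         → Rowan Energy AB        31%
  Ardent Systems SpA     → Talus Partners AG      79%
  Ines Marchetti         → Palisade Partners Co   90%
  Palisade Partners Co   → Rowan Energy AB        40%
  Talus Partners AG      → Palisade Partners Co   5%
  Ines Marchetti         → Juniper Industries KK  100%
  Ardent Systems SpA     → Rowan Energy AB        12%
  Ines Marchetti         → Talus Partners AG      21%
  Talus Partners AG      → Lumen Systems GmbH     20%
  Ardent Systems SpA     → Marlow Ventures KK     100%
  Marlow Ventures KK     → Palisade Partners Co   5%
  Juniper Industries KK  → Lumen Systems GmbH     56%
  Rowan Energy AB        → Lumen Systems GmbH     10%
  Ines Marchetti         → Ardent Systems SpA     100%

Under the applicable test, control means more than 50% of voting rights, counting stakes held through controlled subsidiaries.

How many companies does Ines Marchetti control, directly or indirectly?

Ines holds 100% of Ardent, so Ines controls Ardent.
Ardent holds 100% of Marlow, so Ines controls Marlow.
Ines and Ardent together hold 21% + 79% = 100% of Talus, so Ines controls Talus.
Ines and Talus and Marlow together hold 90% + 5% + 5% = 100% of Palisade, so Ines controls Palisade.
Ines holds 100% of Juniper, so Ines controls Juniper.
Palisade and Ines and Ardent together hold 40% + 31% + 12% = 83% of Rowan, so Ines controls Rowan.
Talus and Juniper and Rowan together hold 20% + 56% + 10% = 86% of Lumen, so Ines controls Lumen.
Ines controls 7 companies.

7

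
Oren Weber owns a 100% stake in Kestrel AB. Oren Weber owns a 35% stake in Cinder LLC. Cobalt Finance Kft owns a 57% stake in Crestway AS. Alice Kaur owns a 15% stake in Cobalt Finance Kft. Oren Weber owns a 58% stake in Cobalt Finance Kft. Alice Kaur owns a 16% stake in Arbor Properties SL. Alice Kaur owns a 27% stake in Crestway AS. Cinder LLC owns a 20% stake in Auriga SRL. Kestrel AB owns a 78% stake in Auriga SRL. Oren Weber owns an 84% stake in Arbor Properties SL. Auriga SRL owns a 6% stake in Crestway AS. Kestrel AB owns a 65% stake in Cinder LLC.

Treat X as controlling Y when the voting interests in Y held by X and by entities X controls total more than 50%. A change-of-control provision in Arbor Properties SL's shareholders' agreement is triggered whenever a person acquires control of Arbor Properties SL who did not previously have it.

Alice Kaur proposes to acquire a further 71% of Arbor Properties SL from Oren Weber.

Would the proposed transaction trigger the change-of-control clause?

Yes

The purchase adds only to Alice's holdings (Oren's stake shrinks), so Alice is the only person who could newly come to control Arbor.
Alice's largest direct stake is 27% in Crestway, which does not meet the threshold, so Alice controls no company.
In Arbor, Alice's side holds only 16%, not > 50%.
So before the transaction, Alice does not control Arbor.
After the purchase, Alice's direct stake in Arbor rises to 16% + 71% = 87%, and Oren's stake falls to 13%.
Alice holds 87% of Arbor, so Alice controls Arbor.
Alice did not control Arbor before and does after, so the clause is triggered.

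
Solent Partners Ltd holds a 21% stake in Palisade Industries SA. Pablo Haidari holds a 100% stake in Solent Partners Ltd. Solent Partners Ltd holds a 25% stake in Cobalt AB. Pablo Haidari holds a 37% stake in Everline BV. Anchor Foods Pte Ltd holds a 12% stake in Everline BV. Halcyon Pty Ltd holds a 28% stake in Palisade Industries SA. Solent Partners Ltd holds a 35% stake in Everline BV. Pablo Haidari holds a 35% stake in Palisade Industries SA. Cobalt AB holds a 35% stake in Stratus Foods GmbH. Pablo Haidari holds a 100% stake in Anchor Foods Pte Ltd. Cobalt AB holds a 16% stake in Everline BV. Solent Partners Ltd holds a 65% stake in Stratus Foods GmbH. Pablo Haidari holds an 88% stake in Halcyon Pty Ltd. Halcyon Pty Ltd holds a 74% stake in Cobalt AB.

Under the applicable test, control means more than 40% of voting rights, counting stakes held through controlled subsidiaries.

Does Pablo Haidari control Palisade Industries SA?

Pablo holds 100% of Solent, so Pablo controls Solent.
Pablo holds 88% of Halcyon, so Pablo controls Halcyon.
Solent and Halcyon and Pablo together hold 21% + 28% + 35% = 84% of Palisade, so Pablo controls Palisade.

Yes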